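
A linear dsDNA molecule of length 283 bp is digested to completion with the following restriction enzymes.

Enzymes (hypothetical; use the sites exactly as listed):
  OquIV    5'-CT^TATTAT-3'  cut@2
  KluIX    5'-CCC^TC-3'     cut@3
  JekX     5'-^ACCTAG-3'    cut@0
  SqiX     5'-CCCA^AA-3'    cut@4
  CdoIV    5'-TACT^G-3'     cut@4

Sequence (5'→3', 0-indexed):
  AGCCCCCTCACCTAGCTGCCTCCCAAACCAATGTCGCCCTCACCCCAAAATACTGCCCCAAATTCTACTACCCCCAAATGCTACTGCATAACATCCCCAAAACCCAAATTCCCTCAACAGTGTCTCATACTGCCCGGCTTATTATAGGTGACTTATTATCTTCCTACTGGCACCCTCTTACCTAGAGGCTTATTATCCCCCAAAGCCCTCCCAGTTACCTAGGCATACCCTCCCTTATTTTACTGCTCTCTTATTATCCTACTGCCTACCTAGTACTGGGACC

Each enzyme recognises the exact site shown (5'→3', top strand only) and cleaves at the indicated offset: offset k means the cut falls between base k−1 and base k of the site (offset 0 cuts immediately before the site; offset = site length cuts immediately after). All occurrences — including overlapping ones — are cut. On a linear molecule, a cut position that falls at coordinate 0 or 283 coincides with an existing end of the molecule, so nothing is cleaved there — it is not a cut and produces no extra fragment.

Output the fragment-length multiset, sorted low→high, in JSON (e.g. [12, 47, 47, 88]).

[2,4,4,6,6,6,7,7,7,7,7,7,8,8,8,9,10,11,12,12,14,14,14,14,14,15,16,16,18]

Scan for sites:
  OquIV CTTATTAT/2: at [137, 151, 188, 249] ⇒ [139, 153, 190, 251]
  KluIX CCCTC/3: at [4, 36, 110, 172, 205, 227] ⇒ [7, 39, 113, 175, 208, 230]
  JekX ACCTAG/0: at [9, 179, 216, 267] ⇒ [9, 179, 216, 267]
  SqiX CCCAAA/4: at [21, 43, 56, 72, 95, 102, 198] ⇒ [25, 47, 60, 76, 99, 106, 202]
  CdoIV TACTG/4: at [50, 81, 127, 164, 240, 259, 273] ⇒ [54, 85, 131, 168, 244, 263, 277]

Pooled cuts: [7, 9, 25, 39, 47, 54, 60, 76, 85, 99, 106, 113, 131, 139, 153, 168, 175, 179, 190, 202, 208, 216, 230, 244, 251, 263, 267, 277]

Fragments:
  [0,7): 7 bp
  [7,9): 2 bp
  [9,25): 16 bp
  [25,39): 14 bp
  [39,47): 8 bp
  [47,54): 7 bp
  [54,60): 6 bp
  [60,76): 16 bp
  [76,85): 9 bp
  [85,99): 14 bp
  [99,106): 7 bp
  [106,113): 7 bp
  [113,131): 18 bp
  [131,139): 8 bp
  [139,153): 14 bp
  [153,168): 15 bp
  [168,175): 7 bp
  [175,179): 4 bp
  [179,190): 11 bp
  [190,202): 12 bp
  [202,208): 6 bp
  [208,216): 8 bp
  [216,230): 14 bp
  [230,244): 14 bp
  [244,251): 7 bp
  [251,263): 12 bp
  [263,267): 4 bp
  [267,277): 10 bp
  [277,283): 6 bp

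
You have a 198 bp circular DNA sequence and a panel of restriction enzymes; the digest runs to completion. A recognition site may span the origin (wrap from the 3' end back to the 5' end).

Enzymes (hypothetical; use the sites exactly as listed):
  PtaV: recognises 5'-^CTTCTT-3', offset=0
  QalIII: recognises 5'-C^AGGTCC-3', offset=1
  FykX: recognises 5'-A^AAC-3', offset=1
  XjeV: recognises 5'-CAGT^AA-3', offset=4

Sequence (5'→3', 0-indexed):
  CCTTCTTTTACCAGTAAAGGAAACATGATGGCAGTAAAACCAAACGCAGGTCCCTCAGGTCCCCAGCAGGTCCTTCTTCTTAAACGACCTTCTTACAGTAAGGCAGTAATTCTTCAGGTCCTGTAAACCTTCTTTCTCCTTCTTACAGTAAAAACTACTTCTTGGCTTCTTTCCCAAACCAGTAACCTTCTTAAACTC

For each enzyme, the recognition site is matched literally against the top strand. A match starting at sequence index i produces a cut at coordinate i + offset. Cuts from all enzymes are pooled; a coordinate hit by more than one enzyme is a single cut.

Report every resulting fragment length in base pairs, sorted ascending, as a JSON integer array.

[2,3,3,3,3,5,5,5,5,6,6,6,7,7,7,8,8,8,9,10,10,11,11,11,11,14,14]

Per-enzyme occurrences:
  PtaV (CTTCTT, off=0): starts [1, 72, 75, 88, 128, 138, 157, 165, 186] → cuts [1, 72, 75, 88, 128, 138, 157, 165, 186]
  QalIII (CAGGTCC, off=1): starts [46, 55, 66, 114] → cuts [47, 56, 67, 115]
  FykX (AAAC, off=1): starts [20, 36, 41, 81, 124, 151, 175, 192] → cuts [21, 37, 42, 82, 125, 152, 176, 193]
  XjeV (CAGTAA, off=4): starts [11, 31, 95, 103, 145, 179] → cuts [15, 35, 99, 107, 149, 183]

All cut coordinates (distinct, sorted): [1, 15, 21, 35, 37, 42, 47, 56, 67, 72, 75, 82, 88, 99, 107, 115, 125, 128, 138, 149, 152, 157, 165, 176, 183, 186, 193]

Fragments:
  1→15: 14 bp
  15→21: 6 bp
  21→35: 14 bp
  35→37: 2 bp
  37→42: 5 bp
  42→47: 5 bp
  47→56: 9 bp
  56→67: 11 bp
  67→72: 5 bp
  72→75: 3 bp
  75→82: 7 bp
  82→88: 6 bp
  88→99: 11 bp
  99→107: 8 bp
  107→115: 8 bp
  115→125: 10 bp
  125→128: 3 bp
  128→138: 10 bp
  138→149: 11 bp
  149→152: 3 bp
  152→157: 5 bp
  157→165: 8 bp
  165→176: 11 bp
  176→183: 7 bp
  183→186: 3 bp
  186→193: 7 bp
  193→1 (wrap): 198-193+1 = 6 bp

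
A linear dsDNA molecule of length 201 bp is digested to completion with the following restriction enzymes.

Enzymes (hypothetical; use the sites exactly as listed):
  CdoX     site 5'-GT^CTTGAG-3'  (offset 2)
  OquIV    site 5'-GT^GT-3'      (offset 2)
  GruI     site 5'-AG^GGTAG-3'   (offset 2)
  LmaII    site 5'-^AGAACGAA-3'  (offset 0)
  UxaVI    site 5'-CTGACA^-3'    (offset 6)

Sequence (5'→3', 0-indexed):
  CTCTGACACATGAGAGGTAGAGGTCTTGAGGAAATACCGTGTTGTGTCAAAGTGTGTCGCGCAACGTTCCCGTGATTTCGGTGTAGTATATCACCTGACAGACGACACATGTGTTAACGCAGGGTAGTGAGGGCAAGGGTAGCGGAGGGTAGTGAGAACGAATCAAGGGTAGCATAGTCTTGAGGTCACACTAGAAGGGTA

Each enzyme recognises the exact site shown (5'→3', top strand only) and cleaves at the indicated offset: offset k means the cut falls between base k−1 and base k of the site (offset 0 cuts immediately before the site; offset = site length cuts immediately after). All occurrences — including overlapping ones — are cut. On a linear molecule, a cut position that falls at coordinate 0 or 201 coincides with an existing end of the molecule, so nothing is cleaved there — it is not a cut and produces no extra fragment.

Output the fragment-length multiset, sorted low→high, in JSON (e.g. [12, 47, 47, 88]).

[2,5,7,8,8,10,10,11,12,13,15,16,16,18,23,27]

Scan for sites:
  CdoX GTCTTGAG/2: at [22, 176] ⇒ [24, 178]
  OquIV GTGT/2: at [38, 43, 51, 53, 80, 110] ⇒ [40, 45, 53, 55, 82, 112]
  GruI AGGGTAG/2: at [120, 135, 145, 165] ⇒ [122, 137, 147, 167]
  LmaII AGAACGAA/0: at [154] ⇒ [154]
  UxaVI CTGACA/6: at [2, 94] ⇒ [8, 100]

Pooled cuts: [8, 24, 40, 45, 53, 55, 82, 100, 112, 122, 137, 147, 154, 167, 178]

Fragment lengths:
  [0,8): 8 bp
  [8,24): 16 bp
  [24,40): 16 bp
  [40,45): 5 bp
  [45,53): 8 bp
  [53,55): 2 bp
  [55,82): 27 bp
  [82,100): 18 bp
  [100,112): 12 bp
  [112,122): 10 bp
  [122,137): 15 bp
  [137,147): 10 bp
  [147,154): 7 bp
  [154,167): 13 bp
  [167,178): 11 bp
  [178,201): 23 bp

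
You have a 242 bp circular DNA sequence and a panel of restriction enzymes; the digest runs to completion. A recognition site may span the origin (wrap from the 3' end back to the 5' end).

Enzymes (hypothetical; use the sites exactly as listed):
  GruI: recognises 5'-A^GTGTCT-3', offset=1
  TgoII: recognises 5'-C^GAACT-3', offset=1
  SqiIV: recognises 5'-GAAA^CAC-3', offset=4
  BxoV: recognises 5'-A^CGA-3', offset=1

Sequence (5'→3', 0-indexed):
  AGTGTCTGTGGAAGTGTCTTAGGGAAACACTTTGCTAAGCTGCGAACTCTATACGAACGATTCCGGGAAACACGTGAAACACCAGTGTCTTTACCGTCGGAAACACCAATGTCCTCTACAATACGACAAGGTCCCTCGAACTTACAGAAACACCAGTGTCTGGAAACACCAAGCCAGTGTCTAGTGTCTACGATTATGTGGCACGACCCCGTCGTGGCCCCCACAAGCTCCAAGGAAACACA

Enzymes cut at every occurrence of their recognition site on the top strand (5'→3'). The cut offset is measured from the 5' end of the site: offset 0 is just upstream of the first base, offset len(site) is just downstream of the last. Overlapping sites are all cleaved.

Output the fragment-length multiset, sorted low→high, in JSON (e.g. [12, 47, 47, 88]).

Site scan:
  GruI (AGTGTCT, off=1): starts [0, 12, 83, 154, 175, 182] → cuts [1, 13, 84, 155, 176, 183]
  TgoII (CGAACT, off=1): starts [42, 136] → cuts [43, 137]
  SqiIV (GAAACAC, off=4): starts [23, 66, 75, 99, 146, 162, 234] → cuts [27, 70, 79, 103, 150, 166, 238]
  BxoV (ACGA, off=1): starts [52, 56, 122, 189, 202] → cuts [53, 57, 123, 190, 203]

Pooled cuts: [1, 13, 27, 43, 53, 57, 70, 79, 84, 103, 123, 137, 150, 155, 166, 176, 183, 190, 203, 238]

Fragment lengths:
  1→13: 12 bp
  13→27: 14 bp
  27→43: 16 bp
  43→53: 10 bp
  53→57: 4 bp
  57→70: 13 bp
  70→79: 9 bp
  79→84: 5 bp
  84→103: 19 bp
  103→123: 20 bp
  123→137: 14 bp
  137→150: 13 bp
  150→155: 5 bp
  155→166: 11 bp
  166→176: 10 bp
  176→183: 7 bp
  183→190: 7 bp
  190→203: 13 bp
  203→238: 35 bp
  238→1 (wrap): 242-238+1 = 5 bp

[4,5,5,5,7,7,9,10,10,11,12,13,13,13,14,14,16,19,20,35]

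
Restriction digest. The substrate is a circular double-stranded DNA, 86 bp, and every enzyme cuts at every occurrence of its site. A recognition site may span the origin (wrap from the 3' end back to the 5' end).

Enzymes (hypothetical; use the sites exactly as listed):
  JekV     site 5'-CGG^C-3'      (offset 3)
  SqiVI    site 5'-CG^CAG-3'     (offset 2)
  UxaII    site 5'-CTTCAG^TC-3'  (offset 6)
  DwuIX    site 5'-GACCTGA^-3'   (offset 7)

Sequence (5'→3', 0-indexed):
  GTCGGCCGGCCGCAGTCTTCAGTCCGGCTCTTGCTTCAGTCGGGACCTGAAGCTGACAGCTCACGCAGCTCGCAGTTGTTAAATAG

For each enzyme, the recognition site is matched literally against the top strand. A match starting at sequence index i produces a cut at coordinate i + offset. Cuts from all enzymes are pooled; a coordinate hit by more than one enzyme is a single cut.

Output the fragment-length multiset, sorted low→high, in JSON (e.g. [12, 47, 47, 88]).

[3,4,5,7,10,11,12,15,19]

Per-enzyme occurrences:
  JekV (CGGC, off=3): starts [2, 6, 24] → cuts [5, 9, 27]
  SqiVI (CGCAG, off=2): starts [10, 63, 70] → cuts [12, 65, 72]
  UxaII (CTTCAGTC, off=6): starts [16, 33] → cuts [22, 39]
  DwuIX (GACCTGA, off=7): starts [43] → cuts [50]

Pooled cuts: [5, 9, 12, 22, 27, 39, 50, 65, 72]

Fragment lengths:
  5→9: 4 bp
  9→12: 3 bp
  12→22: 10 bp
  22→27: 5 bp
  27→39: 12 bp
  39→50: 11 bp
  50→65: 15 bp
  65→72: 7 bp
  72→5 (wrap): 86-72+5 = 19 bp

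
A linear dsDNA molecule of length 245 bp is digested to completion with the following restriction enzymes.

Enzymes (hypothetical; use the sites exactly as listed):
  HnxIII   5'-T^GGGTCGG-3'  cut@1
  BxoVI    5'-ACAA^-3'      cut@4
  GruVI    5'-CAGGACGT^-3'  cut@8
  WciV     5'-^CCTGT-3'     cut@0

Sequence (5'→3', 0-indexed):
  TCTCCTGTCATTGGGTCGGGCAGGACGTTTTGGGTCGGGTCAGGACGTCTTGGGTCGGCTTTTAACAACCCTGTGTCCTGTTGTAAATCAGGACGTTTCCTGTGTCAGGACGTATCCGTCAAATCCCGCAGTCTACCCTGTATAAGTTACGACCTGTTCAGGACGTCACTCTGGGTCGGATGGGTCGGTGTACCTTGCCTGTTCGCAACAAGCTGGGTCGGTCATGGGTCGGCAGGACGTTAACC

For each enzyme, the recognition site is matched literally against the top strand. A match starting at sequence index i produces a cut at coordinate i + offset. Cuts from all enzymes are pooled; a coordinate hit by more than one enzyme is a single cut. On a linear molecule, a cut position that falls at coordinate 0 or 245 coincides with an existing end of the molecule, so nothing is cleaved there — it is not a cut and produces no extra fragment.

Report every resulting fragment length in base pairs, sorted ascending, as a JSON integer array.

Scan for sites:
  HnxIII TGGGTCGG/1: at [11, 30, 50, 171, 180, 213, 224] ⇒ [12, 31, 51, 172, 181, 214, 225]
  BxoVI ACAA/4: at [64, 207] ⇒ [68, 211]
  GruVI CAGGACGT/8: at [20, 40, 88, 105, 158, 232] ⇒ [28, 48, 96, 113, 166, 240]
  WciV CCTGT/0: at [3, 69, 76, 98, 136, 152, 197] ⇒ [3, 69, 76, 98, 136, 152, 197]

All cut coordinates (distinct, sorted): [3, 12, 28, 31, 48, 51, 68, 69, 76, 96, 98, 113, 136, 152, 166, 172, 181, 197, 211, 214, 225, 240]

Fragments:
  [0,3): 3 bp
  [3,12): 9 bp
  [12,28): 16 bp
  [28,31): 3 bp
  [31,48): 17 bp
  [48,51): 3 bp
  [51,68): 17 bp
  [68,69): 1 bp
  [69,76): 7 bp
  [76,96): 20 bp
  [96,98): 2 bp
  [98,113): 15 bp
  [113,136): 23 bp
  [136,152): 16 bp
  [152,166): 14 bp
  [166,172): 6 bp
  [172,181): 9 bp
  [181,197): 16 bp
  [197,211): 14 bp
  [211,214): 3 bp
  [214,225): 11 bp
  [225,240): 15 bp
  [240,245): 5 bp

[1,2,3,3,3,3,5,6,7,9,9,11,14,14,15,15,16,16,16,17,17,20,23]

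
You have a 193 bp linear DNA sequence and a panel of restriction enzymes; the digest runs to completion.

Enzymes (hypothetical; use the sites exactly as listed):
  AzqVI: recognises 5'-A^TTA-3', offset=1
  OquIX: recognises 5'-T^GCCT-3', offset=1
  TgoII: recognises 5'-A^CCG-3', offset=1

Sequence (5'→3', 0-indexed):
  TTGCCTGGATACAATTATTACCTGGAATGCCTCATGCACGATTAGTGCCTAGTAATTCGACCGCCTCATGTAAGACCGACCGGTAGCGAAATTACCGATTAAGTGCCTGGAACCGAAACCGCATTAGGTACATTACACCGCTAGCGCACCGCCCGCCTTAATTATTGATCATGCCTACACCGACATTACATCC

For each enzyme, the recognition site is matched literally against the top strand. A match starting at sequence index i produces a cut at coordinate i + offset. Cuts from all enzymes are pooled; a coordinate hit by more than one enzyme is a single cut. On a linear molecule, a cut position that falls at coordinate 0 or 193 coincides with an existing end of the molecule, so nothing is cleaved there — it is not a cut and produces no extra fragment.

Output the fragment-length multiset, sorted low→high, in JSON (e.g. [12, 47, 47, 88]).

Site scan:
  AzqVI ATTA/1: at [13, 16, 40, 90, 97, 122, 131, 160, 184] ⇒ [14, 17, 41, 91, 98, 123, 132, 161, 185]
  OquIX TGCCT/1: at [1, 27, 45, 103, 171] ⇒ [2, 28, 46, 104, 172]
  TgoII ACCG/1: at [59, 74, 78, 93, 111, 117, 136, 147, 178] ⇒ [60, 75, 79, 94, 112, 118, 137, 148, 179]

Pooled cuts: [2, 14, 17, 28, 41, 46, 60, 75, 79, 91, 94, 98, 104, 112, 118, 123, 132, 137, 148, 161, 172, 179, 185]

Fragment lengths:
  [0,2): 2 bp
  [2,14): 12 bp
  [14,17): 3 bp
  [17,28): 11 bp
  [28,41): 13 bp
  [41,46): 5 bp
  [46,60): 14 bp
  [60,75): 15 bp
  [75,79): 4 bp
  [79,91): 12 bp
  [91,94): 3 bp
  [94,98): 4 bp
  [98,104): 6 bp
  [104,112): 8 bp
  [112,118): 6 bp
  [118,123): 5 bp
  [123,132): 9 bp
  [132,137): 5 bp
  [137,148): 11 bp
  [148,161): 13 bp
  [161,172): 11 bp
  [172,179): 7 bp
  [179,185): 6 bp
  [185,193): 8 bp

[2,3,3,4,4,5,5,5,6,6,6,7,8,8,9,11,11,11,12,12,13,13,14,15]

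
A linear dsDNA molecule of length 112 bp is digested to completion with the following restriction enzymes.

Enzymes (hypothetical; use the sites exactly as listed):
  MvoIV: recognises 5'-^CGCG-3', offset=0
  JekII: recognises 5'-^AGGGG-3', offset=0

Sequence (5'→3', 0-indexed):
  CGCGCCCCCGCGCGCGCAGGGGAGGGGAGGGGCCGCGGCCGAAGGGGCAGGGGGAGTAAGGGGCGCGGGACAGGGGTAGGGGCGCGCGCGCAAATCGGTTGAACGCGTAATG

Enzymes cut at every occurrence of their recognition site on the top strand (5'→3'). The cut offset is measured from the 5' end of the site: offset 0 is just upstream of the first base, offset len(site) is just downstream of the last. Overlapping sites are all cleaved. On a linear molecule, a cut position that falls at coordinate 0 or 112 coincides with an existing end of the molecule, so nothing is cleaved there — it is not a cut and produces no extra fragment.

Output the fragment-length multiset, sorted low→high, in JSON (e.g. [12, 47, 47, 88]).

[2,2,2,2,5,5,5,5,5,6,6,6,8,8,9,9,10,17]

Site scan:
  MvoIV (CGCG, off=0): starts [0, 8, 10, 12, 33, 63, 82, 84, 86, 103] → cuts [8, 10, 12, 33, 63, 82, 84, 86, 103] (position 0 is a terminus of the linear molecule — no cut)
  JekII (AGGGG, off=0): starts [17, 22, 27, 42, 48, 58, 71, 77] → cuts [17, 22, 27, 42, 48, 58, 71, 77]

Pooled cuts: [8, 10, 12, 17, 22, 27, 33, 42, 48, 58, 63, 71, 77, 82, 84, 86, 103]

Fragments:
  [0,8): 8 bp
  [8,10): 2 bp
  [10,12): 2 bp
  [12,17): 5 bp
  [17,22): 5 bp
  [22,27): 5 bp
  [27,33): 6 bp
  [33,42): 9 bp
  [42,48): 6 bp
  [48,58): 10 bp
  [58,63): 5 bp
  [63,71): 8 bp
  [71,77): 6 bp
  [77,82): 5 bp
  [82,84): 2 bp
  [84,86): 2 bp
  [86,103): 17 bp
  [103,112): 9 bp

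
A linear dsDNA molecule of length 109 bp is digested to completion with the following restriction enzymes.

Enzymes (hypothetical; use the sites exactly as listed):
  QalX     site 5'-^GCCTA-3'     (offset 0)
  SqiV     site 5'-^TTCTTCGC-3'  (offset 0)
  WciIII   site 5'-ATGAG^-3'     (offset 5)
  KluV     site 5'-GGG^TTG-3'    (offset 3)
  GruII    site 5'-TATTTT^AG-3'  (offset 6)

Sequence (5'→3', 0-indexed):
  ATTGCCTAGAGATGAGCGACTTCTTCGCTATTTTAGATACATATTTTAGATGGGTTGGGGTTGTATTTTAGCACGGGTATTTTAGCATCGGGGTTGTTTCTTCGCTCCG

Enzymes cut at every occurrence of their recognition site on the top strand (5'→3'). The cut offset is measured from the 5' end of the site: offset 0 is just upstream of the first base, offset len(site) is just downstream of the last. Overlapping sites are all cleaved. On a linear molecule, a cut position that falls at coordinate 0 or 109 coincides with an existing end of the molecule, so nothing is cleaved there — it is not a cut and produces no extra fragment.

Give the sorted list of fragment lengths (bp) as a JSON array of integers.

[3,4,4,6,7,9,10,12,13,13,14,14]

Site scan:
  QalX GCCTA/0: at [3] ⇒ [3]
  SqiV TTCTTCGC/0: at [20, 97] ⇒ [20, 97]
  WciIII ATGAG/5: at [11] ⇒ [16]
  KluV GGGTTG/3: at [51, 57, 90] ⇒ [54, 60, 93]
  GruII TATTTTAG/6: at [28, 41, 63, 77] ⇒ [34, 47, 69, 83]

All cut coordinates (distinct, sorted): [3, 16, 20, 34, 47, 54, 60, 69, 83, 93, 97]

Fragments:
  [0,3): 3 bp
  [3,16): 13 bp
  [16,20): 4 bp
  [20,34): 14 bp
  [34,47): 13 bp
  [47,54): 7 bp
  [54,60): 6 bp
  [60,69): 9 bp
  [69,83): 14 bp
  [83,93): 10 bp
  [93,97): 4 bp
  [97,109): 12 bp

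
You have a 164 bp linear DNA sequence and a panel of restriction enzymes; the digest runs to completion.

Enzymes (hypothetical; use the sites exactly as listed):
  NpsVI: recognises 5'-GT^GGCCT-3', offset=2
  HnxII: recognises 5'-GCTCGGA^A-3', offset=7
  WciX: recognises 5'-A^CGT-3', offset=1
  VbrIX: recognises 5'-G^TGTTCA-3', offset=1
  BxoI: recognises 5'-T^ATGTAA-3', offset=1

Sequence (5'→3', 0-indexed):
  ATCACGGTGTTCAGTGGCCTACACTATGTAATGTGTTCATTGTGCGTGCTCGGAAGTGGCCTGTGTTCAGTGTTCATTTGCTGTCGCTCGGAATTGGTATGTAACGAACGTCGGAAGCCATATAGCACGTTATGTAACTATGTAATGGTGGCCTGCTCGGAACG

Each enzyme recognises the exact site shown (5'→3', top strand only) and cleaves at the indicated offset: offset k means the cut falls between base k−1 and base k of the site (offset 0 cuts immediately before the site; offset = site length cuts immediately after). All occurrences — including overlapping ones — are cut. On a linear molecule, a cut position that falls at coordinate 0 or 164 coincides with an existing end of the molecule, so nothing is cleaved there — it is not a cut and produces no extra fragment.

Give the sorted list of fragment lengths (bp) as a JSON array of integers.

Site scan:
  NpsVI (GTGGCCT, off=2): starts [13, 55, 147] → cuts [15, 57, 149]
  HnxII (GCTCGGAA, off=7): starts [47, 85, 154] → cuts [54, 92, 161]
  WciX (ACGT, off=1): starts [107, 126] → cuts [108, 127]
  VbrIX (GTGTTCA, off=1): starts [6, 32, 62, 69] → cuts [7, 33, 63, 70]
  BxoI (TATGTAA, off=1): starts [24, 97, 130, 138] → cuts [25, 98, 131, 139]

All cut coordinates (distinct, sorted): [7, 15, 25, 33, 54, 57, 63, 70, 92, 98, 108, 127, 131, 139, 149, 161]

Fragment lengths:
  [0,7): 7 bp
  [7,15): 8 bp
  [15,25): 10 bp
  [25,33): 8 bp
  [33,54): 21 bp
  [54,57): 3 bp
  [57,63): 6 bp
  [63,70): 7 bp
  [70,92): 22 bp
  [92,98): 6 bp
  [98,108): 10 bp
  [108,127): 19 bp
  [127,131): 4 bp
  [131,139): 8 bp
  [139,149): 10 bp
  [149,161): 12 bp
  [161,164): 3 bp

[3,3,4,6,6,7,7,8,8,8,10,10,10,12,19,21,22]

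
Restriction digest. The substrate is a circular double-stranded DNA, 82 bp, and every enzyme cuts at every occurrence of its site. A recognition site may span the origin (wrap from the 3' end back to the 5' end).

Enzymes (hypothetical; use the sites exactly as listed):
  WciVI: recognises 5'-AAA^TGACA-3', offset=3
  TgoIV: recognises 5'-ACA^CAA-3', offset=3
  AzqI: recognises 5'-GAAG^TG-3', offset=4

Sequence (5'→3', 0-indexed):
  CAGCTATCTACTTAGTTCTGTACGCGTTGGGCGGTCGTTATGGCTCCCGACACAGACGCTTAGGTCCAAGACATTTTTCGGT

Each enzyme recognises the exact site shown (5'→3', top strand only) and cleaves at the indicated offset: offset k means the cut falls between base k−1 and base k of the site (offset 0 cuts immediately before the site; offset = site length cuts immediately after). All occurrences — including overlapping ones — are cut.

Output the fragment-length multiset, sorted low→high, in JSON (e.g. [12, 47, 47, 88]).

Per-enzyme occurrences:
  WciVI (AAATGACA, off=3): no sites
  TgoIV (ACACAA, off=3): no sites
  AzqI (GAAGTG, off=4): no sites

All cut coordinates (distinct, sorted): ∅

Fragments:
  no cuts → one circular fragment of 82 bp

[82]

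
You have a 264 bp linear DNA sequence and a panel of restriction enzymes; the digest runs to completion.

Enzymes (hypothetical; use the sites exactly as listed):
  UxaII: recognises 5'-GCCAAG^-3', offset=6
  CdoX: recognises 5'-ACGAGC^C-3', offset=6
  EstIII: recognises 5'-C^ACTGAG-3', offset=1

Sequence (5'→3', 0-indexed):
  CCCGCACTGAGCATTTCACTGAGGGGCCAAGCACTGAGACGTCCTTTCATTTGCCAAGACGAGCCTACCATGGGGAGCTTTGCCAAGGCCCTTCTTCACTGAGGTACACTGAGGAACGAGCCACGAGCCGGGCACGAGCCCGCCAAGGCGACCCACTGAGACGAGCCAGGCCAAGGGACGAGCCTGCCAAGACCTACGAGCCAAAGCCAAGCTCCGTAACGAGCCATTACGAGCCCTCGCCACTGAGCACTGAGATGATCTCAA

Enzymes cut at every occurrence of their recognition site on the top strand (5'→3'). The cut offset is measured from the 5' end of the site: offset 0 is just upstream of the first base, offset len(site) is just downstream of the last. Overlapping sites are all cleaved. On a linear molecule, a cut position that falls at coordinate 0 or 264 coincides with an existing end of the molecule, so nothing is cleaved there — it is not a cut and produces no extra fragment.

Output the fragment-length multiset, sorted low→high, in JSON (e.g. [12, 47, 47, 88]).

Per-enzyme occurrences:
  UxaII (GCCAAG, off=6): starts [25, 52, 81, 141, 169, 185, 205] → cuts [31, 58, 87, 147, 175, 191, 211]
  CdoX (ACGAGCC, off=6): starts [58, 115, 122, 133, 160, 177, 195, 218, 228] → cuts [64, 121, 128, 139, 166, 183, 201, 224, 234]
  EstIII (CACTGAG, off=1): starts [4, 16, 31, 96, 106, 153, 240, 247] → cuts [5, 17, 32, 97, 107, 154, 241, 248]

All cut coordinates (distinct, sorted): [5, 17, 31, 32, 58, 64, 87, 97, 107, 121, 128, 139, 147, 154, 166, 175, 183, 191, 201, 211, 224, 234, 241, 248]

Fragments:
  [0,5): 5 bp
  [5,17): 12 bp
  [17,31): 14 bp
  [31,32): 1 bp
  [32,58): 26 bp
  [58,64): 6 bp
  [64,87): 23 bp
  [87,97): 10 bp
  [97,107): 10 bp
  [107,121): 14 bp
  [121,128): 7 bp
  [128,139): 11 bp
  [139,147): 8 bp
  [147,154): 7 bp
  [154,166): 12 bp
  [166,175): 9 bp
  [175,183): 8 bp
  [183,191): 8 bp
  [191,201): 10 bp
  [201,211): 10 bp
  [211,224): 13 bp
  [224,234): 10 bp
  [234,241): 7 bp
  [241,248): 7 bp
  [248,264): 16 bp

[1,5,6,7,7,7,7,8,8,8,9,10,10,10,10,10,11,12,12,13,14,14,16,23,26]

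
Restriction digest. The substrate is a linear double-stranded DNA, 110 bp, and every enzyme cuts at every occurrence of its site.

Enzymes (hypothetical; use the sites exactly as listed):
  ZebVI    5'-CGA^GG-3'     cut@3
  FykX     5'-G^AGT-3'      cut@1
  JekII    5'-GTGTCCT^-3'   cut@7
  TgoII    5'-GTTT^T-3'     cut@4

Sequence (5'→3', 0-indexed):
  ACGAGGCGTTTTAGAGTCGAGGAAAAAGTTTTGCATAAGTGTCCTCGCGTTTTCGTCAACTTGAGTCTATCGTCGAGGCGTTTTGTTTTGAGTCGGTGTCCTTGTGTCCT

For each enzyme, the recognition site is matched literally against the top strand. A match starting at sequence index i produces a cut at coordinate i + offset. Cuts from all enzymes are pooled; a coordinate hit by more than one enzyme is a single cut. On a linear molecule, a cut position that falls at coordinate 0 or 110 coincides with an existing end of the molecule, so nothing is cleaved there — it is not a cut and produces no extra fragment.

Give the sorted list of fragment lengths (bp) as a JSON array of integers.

[2,3,4,5,6,7,7,7,8,11,11,12,13,14]

Per-enzyme occurrences:
  ZebVI (CGAGG, off=3): starts [1, 17, 73] → cuts [4, 20, 76]
  FykX (GAGT, off=1): starts [13, 62, 89] → cuts [14, 63, 90]
  JekII (GTGTCCT, off=7): starts [38, 95, 103] → cuts [45, 102] (position 110 is a terminus of the linear molecule — no cut)
  TgoII (GTTTT, off=4): starts [7, 27, 48, 79, 84] → cuts [11, 31, 52, 83, 88]

Pooled cuts: [4, 11, 14, 20, 31, 45, 52, 63, 76, 83, 88, 90, 102]

Fragment lengths:
  [0,4): 4 bp
  [4,11): 7 bp
  [11,14): 3 bp
  [14,20): 6 bp
  [20,31): 11 bp
  [31,45): 14 bp
  [45,52): 7 bp
  [52,63): 11 bp
  [63,76): 13 bp
  [76,83): 7 bp
  [83,88): 5 bp
  [88,90): 2 bp
  [90,102): 12 bp
  [102,110): 8 bp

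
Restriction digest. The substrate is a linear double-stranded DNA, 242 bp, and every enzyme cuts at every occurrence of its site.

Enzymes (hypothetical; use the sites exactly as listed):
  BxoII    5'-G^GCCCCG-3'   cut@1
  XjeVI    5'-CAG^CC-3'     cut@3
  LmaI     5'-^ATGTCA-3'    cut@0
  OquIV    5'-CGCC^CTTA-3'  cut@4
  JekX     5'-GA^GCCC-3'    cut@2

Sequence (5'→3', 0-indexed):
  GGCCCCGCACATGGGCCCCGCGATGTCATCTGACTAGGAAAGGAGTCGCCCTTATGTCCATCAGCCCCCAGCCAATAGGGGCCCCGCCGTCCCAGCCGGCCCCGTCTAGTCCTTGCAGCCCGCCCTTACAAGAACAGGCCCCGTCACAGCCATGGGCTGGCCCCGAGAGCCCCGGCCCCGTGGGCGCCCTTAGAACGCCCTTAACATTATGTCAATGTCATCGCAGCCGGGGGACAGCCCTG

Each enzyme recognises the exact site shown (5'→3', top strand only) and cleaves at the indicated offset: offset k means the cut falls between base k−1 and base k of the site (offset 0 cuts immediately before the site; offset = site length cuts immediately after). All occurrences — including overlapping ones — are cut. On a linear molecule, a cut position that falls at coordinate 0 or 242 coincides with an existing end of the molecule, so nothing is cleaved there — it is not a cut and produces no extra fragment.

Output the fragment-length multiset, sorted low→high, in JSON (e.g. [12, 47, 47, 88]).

Per-enzyme occurrences:
  BxoII (GGCCCCG, off=1): starts [0, 13, 79, 97, 136, 158, 173] → cuts [1, 14, 80, 98, 137, 159, 174]
  XjeVI (CAGCC, off=3): starts [61, 68, 92, 115, 146, 223, 234] → cuts [64, 71, 95, 118, 149, 226, 237]
  LmaI (ATGTCA, off=0): starts [22, 208, 214] → cuts [22, 208, 214]
  OquIV (CGCCCTTA, off=4): starts [46, 120, 184, 195] → cuts [50, 124, 188, 199]
  JekX (GAGCCC, off=2): starts [166] → cuts [168]

All cut coordinates (distinct, sorted): [1, 14, 22, 50, 64, 71, 80, 95, 98, 118, 124, 137, 149, 159, 168, 174, 188, 199, 208, 214, 226, 237]

Fragments:
  [0,1): 1 bp
  [1,14): 13 bp
  [14,22): 8 bp
  [22,50): 28 bp
  [50,64): 14 bp
  [64,71): 7 bp
  [71,80): 9 bp
  [80,95): 15 bp
  [95,98): 3 bp
  [98,118): 20 bp
  [118,124): 6 bp
  [124,137): 13 bp
  [137,149): 12 bp
  [149,159): 10 bp
  [159,168): 9 bp
  [168,174): 6 bp
  [174,188): 14 bp
  [188,199): 11 bp
  [199,208): 9 bp
  [208,214): 6 bp
  [214,226): 12 bp
  [226,237): 11 bp
  [237,242): 5 bp

[1,3,5,6,6,6,7,8,9,9,9,10,11,11,12,12,13,13,14,14,15,20,28]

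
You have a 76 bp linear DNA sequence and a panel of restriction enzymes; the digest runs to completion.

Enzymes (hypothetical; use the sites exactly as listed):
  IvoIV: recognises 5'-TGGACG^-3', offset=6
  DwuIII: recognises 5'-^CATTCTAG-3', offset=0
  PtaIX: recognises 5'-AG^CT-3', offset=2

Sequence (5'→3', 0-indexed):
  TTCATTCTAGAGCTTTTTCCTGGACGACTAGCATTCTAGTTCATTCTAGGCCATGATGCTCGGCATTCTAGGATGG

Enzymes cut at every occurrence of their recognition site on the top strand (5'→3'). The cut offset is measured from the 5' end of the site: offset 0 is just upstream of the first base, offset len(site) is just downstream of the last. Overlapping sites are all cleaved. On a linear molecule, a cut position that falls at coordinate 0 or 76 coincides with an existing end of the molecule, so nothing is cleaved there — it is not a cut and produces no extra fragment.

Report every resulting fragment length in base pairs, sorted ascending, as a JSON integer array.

[2,5,10,10,13,14,22]

Per-enzyme occurrences:
  IvoIV (TGGACG, off=6): starts [20] → cuts [26]
  DwuIII (CATTCTAG, off=0): starts [2, 31, 41, 63] → cuts [2, 31, 41, 63]
  PtaIX (AGCT, off=2): starts [10] → cuts [12]

All cut coordinates (distinct, sorted): [2, 12, 26, 31, 41, 63]

Fragment lengths:
  [0,2): 2 bp
  [2,12): 10 bp
  [12,26): 14 bp
  [26,31): 5 bp
  [31,41): 10 bp
  [41,63): 22 bp
  [63,76): 13 bp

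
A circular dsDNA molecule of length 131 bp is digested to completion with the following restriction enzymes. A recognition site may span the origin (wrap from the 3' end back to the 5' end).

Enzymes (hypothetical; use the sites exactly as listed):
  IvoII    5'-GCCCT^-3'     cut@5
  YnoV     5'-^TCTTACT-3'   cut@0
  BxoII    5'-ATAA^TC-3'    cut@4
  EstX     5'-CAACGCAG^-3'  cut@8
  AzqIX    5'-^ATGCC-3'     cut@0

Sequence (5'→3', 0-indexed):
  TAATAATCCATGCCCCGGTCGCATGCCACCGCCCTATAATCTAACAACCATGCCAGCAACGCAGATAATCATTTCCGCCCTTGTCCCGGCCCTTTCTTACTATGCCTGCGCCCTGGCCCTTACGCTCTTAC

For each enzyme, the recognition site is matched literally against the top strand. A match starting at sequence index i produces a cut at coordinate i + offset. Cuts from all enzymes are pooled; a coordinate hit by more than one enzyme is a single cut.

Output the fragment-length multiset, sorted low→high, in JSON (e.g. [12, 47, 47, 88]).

[1,3,4,4,5,6,7,10,12,12,13,13,13,13,15]

Site scan:
  IvoII GCCCT/5: at [30, 76, 88, 109, 115] ⇒ [35, 81, 93, 114, 120]
  YnoV TCTTACT/0: at [94, 125] ⇒ [94, 125]
  BxoII ATAATC/4: at [2, 35, 64] ⇒ [6, 39, 68]
  EstX CAACGCAG/8: at [56] ⇒ [64]
  AzqIX ATGCC/0: at [9, 22, 49, 101] ⇒ [9, 22, 49, 101]

All cut coordinates (distinct, sorted): [6, 9, 22, 35, 39, 49, 64, 68, 81, 93, 94, 101, 114, 120, 125]

Fragments:
  6→9: 3 bp
  9→22: 13 bp
  22→35: 13 bp
  35→39: 4 bp
  39→49: 10 bp
  49→64: 15 bp
  64→68: 4 bp
  68→81: 13 bp
  81→93: 12 bp
  93→94: 1 bp
  94→101: 7 bp
  101→114: 13 bp
  114→120: 6 bp
  120→125: 5 bp
  125→6 (wrap): 131-125+6 = 12 bp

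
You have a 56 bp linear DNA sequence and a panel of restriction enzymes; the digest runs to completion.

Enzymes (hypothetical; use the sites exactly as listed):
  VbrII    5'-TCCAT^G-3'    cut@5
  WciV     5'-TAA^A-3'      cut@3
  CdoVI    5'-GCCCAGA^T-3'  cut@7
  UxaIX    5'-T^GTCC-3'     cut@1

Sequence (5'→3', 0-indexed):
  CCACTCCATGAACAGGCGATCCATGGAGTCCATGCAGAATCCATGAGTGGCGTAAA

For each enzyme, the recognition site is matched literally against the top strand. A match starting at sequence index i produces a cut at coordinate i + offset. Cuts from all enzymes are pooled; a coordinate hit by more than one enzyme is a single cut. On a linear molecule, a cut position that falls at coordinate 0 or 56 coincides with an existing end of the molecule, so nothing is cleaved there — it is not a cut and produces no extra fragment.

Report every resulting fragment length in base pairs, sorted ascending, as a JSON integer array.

[1,9,9,11,11,15]

Scan for sites:
  VbrII TCCATG/5: at [4, 19, 28, 39] ⇒ [9, 24, 33, 44]
  WciV TAAA/3: at [52] ⇒ [55]
  CdoVI (GCCCAGAT, off=7): no sites
  UxaIX (TGTCC, off=1): no sites

Pooled cuts: [9, 24, 33, 44, 55]

Fragments:
  [0,9): 9 bp
  [9,24): 15 bp
  [24,33): 9 bp
  [33,44): 11 bp
  [44,55): 11 bp
  [55,56): 1 bp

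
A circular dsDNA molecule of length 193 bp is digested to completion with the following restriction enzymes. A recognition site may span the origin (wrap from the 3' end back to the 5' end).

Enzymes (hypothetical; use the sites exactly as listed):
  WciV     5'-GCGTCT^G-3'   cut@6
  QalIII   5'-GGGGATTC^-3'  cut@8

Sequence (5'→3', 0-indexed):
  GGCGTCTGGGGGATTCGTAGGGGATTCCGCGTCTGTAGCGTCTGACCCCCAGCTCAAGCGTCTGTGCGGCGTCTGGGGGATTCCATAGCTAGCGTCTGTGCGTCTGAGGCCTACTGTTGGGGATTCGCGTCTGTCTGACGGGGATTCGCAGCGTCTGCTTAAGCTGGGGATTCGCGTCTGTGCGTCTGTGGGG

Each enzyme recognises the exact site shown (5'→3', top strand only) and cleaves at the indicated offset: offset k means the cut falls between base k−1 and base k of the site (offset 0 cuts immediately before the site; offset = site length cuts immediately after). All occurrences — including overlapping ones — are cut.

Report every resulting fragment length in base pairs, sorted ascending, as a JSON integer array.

[6,6,7,8,8,9,9,9,9,11,11,13,14,15,17,20,21]

Scan for sites:
  WciV (GCGTCTG, off=6): starts [1, 28, 37, 57, 68, 91, 99, 126, 150, 173, 181] → cuts [7, 34, 43, 63, 74, 97, 105, 132, 156, 179, 187]
  QalIII (GGGGATTC, off=8): starts [8, 19, 75, 118, 139, 165] → cuts [16, 27, 83, 126, 147, 173]

All cut coordinates (distinct, sorted): [7, 16, 27, 34, 43, 63, 74, 83, 97, 105, 126, 132, 147, 156, 173, 179, 187]

Fragment lengths:
  7→16: 9 bp
  16→27: 11 bp
  27→34: 7 bp
  34→43: 9 bp
  43→63: 20 bp
  63→74: 11 bp
  74→83: 9 bp
  83→97: 14 bp
  97→105: 8 bp
  105→126: 21 bp
  126→132: 6 bp
  132→147: 15 bp
  147→156: 9 bp
  156→173: 17 bp
  173→179: 6 bp
  179→187: 8 bp
  187→7 (wrap): 193-187+7 = 13 bp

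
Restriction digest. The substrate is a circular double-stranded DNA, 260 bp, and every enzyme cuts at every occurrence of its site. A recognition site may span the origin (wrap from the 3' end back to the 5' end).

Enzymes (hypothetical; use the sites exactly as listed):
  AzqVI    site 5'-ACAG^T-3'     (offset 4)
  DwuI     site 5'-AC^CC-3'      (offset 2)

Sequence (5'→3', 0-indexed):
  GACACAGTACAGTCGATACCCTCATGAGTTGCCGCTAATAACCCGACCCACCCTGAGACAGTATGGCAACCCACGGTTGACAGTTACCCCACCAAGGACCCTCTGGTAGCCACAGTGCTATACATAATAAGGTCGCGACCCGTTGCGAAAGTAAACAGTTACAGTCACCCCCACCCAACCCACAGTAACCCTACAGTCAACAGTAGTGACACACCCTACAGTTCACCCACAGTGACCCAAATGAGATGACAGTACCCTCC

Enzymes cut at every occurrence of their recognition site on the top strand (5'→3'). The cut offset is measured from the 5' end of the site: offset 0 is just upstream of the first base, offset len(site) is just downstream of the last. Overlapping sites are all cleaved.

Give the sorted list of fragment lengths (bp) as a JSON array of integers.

Per-enzyme occurrences:
  AzqVI (ACAGT, off=4): starts [3, 8, 57, 79, 111, 154, 160, 181, 192, 199, 217, 228, 248] → cuts [7, 12, 61, 83, 115, 158, 164, 185, 196, 203, 221, 232, 252]
  DwuI (ACCC, off=2): starts [17, 40, 45, 49, 68, 85, 97, 137, 166, 172, 177, 187, 212, 224, 234, 253] → cuts [19, 42, 47, 51, 70, 87, 99, 139, 168, 174, 179, 189, 214, 226, 236, 255]

Pooled cuts: [7, 12, 19, 42, 47, 51, 61, 70, 83, 87, 99, 115, 139, 158, 164, 168, 174, 179, 185, 189, 196, 203, 214, 221, 226, 232, 236, 252, 255]

Fragment lengths:
  7→12: 5 bp
  12→19: 7 bp
  19→42: 23 bp
  42→47: 5 bp
  47→51: 4 bp
  51→61: 10 bp
  61→70: 9 bp
  70→83: 13 bp
  83→87: 4 bp
  87→99: 12 bp
  99→115: 16 bp
  115→139: 24 bp
  139→158: 19 bp
  158→164: 6 bp
  164→168: 4 bp
  168→174: 6 bp
  174→179: 5 bp
  179→185: 6 bp
  185→189: 4 bp
  189→196: 7 bp
  196→203: 7 bp
  203→214: 11 bp
  214→221: 7 bp
  221→226: 5 bp
  226→232: 6 bp
  232→236: 4 bp
  236→252: 16 bp
  252→255: 3 bp
  255→7 (wrap): 260-255+7 = 12 bp

[3,4,4,4,4,4,5,5,5,5,6,6,6,6,7,7,7,7,9,10,11,12,12,13,16,16,19,23,24]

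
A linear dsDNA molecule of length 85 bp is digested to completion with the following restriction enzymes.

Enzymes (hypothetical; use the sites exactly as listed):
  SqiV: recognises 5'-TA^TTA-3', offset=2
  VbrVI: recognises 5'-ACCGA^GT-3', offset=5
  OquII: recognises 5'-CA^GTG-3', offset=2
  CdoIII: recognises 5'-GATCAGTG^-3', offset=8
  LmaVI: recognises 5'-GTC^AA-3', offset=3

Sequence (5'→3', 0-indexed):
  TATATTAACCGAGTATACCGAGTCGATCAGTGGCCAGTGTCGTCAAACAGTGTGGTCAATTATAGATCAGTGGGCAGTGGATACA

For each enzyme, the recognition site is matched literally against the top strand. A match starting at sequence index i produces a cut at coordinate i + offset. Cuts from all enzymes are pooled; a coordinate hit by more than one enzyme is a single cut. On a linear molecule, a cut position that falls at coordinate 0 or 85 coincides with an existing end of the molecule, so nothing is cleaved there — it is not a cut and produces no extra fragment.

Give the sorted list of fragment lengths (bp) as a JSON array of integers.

Per-enzyme occurrences:
  SqiV (TATTA, off=2): starts [2] → cuts [4]
  VbrVI (ACCGAGT, off=5): starts [7, 16] → cuts [12, 21]
  OquII (CAGTG, off=2): starts [27, 34, 47, 67, 74] → cuts [29, 36, 49, 69, 76]
  CdoIII (GATCAGTG, off=8): starts [24, 64] → cuts [32, 72]
  LmaVI (GTCAA, off=3): starts [41, 54] → cuts [44, 57]

All cut coordinates (distinct, sorted): [4, 12, 21, 29, 32, 36, 44, 49, 57, 69, 72, 76]

Fragment lengths:
  [0,4): 4 bp
  [4,12): 8 bp
  [12,21): 9 bp
  [21,29): 8 bp
  [29,32): 3 bp
  [32,36): 4 bp
  [36,44): 8 bp
  [44,49): 5 bp
  [49,57): 8 bp
  [57,69): 12 bp
  [69,72): 3 bp
  [72,76): 4 bp
  [76,85): 9 bp

[3,3,4,4,4,5,8,8,8,8,9,9,12]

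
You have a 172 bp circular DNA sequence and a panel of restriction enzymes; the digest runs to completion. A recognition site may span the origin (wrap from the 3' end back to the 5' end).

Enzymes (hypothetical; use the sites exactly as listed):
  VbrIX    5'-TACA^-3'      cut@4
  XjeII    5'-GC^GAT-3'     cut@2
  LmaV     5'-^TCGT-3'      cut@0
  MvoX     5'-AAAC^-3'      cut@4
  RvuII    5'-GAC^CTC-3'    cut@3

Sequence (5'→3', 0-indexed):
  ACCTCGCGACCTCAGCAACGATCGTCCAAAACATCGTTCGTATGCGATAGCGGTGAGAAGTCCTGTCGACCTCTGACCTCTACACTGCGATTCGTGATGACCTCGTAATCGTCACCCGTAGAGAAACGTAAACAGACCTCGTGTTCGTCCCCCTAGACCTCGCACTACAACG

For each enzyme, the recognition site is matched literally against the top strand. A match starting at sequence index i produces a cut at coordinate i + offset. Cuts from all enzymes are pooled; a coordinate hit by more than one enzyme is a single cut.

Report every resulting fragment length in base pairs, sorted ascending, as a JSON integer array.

[1,1,1,3,4,4,4,5,6,6,6,7,7,8,8,10,11,11,11,14,19,25]

Site scan:
  VbrIX TACA/4: at [80, 165] ⇒ [84, 169]
  XjeII GCGAT/2: at [43, 86] ⇒ [45, 88]
  LmaV TCGT/0: at [21, 33, 37, 91, 102, 108, 138, 144] ⇒ [21, 33, 37, 91, 102, 108, 138, 144]
  MvoX AAAC/4: at [28, 123, 129] ⇒ [32, 127, 133]
  RvuII GACCTC/3: at [7, 67, 74, 98, 134, 155, 171] ⇒ [2, 10, 70, 77, 101, 137, 158]

Pooled cuts: [2, 10, 21, 32, 33, 37, 45, 70, 77, 84, 88, 91, 101, 102, 108, 127, 133, 137, 138, 144, 158, 169]

Fragments:
  2→10: 8 bp
  10→21: 11 bp
  21→32: 11 bp
  32→33: 1 bp
  33→37: 4 bp
  37→45: 8 bp
  45→70: 25 bp
  70→77: 7 bp
  77→84: 7 bp
  84→88: 4 bp
  88→91: 3 bp
  91→101: 10 bp
  101→102: 1 bp
  102→108: 6 bp
  108→127: 19 bp
  127→133: 6 bp
  133→137: 4 bp
  137→138: 1 bp
  138→144: 6 bp
  144→158: 14 bp
  158→169: 11 bp
  169→2 (wrap): 172-169+2 = 5 bp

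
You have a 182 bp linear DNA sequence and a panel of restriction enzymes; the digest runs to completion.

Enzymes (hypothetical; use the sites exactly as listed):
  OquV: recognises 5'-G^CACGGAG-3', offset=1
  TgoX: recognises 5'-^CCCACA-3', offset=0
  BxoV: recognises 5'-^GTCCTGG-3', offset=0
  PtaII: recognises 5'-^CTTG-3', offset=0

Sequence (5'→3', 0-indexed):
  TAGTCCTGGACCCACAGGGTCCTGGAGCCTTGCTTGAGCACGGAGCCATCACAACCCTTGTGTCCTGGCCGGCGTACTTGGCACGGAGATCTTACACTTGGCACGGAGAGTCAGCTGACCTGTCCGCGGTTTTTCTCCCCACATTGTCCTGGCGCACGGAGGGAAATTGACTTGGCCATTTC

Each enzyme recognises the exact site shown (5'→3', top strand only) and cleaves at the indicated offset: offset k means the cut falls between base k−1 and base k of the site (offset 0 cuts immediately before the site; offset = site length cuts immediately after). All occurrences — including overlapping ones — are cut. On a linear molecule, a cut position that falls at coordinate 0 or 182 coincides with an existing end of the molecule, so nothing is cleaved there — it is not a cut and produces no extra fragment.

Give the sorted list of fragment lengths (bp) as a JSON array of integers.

Per-enzyme occurrences:
  OquV (GCACGGAG, off=1): starts [37, 80, 100, 153] → cuts [38, 81, 101, 154]
  TgoX (CCCACA, off=0): starts [10, 137] → cuts [10, 137]
  BxoV (GTCCTGG, off=0): starts [2, 18, 61, 145] → cuts [2, 18, 61, 145]
  PtaII (CTTG, off=0): starts [28, 32, 56, 76, 96, 170] → cuts [28, 32, 56, 76, 96, 170]

All cut coordinates (distinct, sorted): [2, 10, 18, 28, 32, 38, 56, 61, 76, 81, 96, 101, 137, 145, 154, 170]

Fragment lengths:
  [0,2): 2 bp
  [2,10): 8 bp
  [10,18): 8 bp
  [18,28): 10 bp
  [28,32): 4 bp
  [32,38): 6 bp
  [38,56): 18 bp
  [56,61): 5 bp
  [61,76): 15 bp
  [76,81): 5 bp
  [81,96): 15 bp
  [96,101): 5 bp
  [101,137): 36 bp
  [137,145): 8 bp
  [145,154): 9 bp
  [154,170): 16 bp
  [170,182): 12 bp

[2,4,5,5,5,6,8,8,8,9,10,12,15,15,16,18,36]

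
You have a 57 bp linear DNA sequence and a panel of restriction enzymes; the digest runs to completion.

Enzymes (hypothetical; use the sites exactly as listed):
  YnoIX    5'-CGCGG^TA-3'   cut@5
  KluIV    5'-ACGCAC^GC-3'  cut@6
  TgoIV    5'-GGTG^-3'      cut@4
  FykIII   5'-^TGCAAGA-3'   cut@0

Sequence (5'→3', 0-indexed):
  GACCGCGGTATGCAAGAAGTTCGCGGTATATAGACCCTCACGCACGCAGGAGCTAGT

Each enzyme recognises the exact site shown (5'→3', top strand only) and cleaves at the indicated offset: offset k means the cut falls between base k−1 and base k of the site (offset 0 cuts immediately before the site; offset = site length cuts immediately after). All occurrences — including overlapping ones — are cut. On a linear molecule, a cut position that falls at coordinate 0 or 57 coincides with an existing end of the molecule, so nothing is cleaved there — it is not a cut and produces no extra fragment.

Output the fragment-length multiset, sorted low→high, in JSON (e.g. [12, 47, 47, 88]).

Scan for sites:
  YnoIX CGCGGTA/5: at [3, 21] ⇒ [8, 26]
  KluIV ACGCACGC/6: at [39] ⇒ [45]
  TgoIV (GGTG, off=4): no sites
  FykIII TGCAAGA/0: at [10] ⇒ [10]

Pooled cuts: [8, 10, 26, 45]

Fragment lengths:
  [0,8): 8 bp
  [8,10): 2 bp
  [10,26): 16 bp
  [26,45): 19 bp
  [45,57): 12 bp

[2,8,12,16,19]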